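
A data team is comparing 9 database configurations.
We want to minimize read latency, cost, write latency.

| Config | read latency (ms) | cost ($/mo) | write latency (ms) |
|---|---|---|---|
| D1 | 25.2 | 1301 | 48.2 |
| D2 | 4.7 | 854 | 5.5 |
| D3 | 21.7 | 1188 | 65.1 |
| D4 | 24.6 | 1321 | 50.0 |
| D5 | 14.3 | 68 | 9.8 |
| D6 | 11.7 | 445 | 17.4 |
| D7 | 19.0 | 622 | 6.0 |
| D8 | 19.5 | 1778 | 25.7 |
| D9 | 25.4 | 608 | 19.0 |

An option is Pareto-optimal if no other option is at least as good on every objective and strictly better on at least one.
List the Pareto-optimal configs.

D1: dominated by D2 (read latency 4.7≤25.2, cost 854≤1301, write latency 5.5≤48.2).
D2: not dominated (best read latency).
D3: dominated by D2 (read latency 4.7≤21.7, cost 854≤1188, write latency 5.5≤65.1).
D4: dominated by D2 (read latency 4.7≤24.6, cost 854≤1321, write latency 5.5≤50.0).
D5: not dominated (best cost).
D6: not dominated.
D7: not dominated.
D8: dominated by D2 (read latency 4.7≤19.5, cost 854≤1778, write latency 5.5≤25.7).
D9: dominated by D5 (read latency 14.3≤25.4, cost 68≤608, write latency 9.8≤19.0).

D2, D5, D6, D7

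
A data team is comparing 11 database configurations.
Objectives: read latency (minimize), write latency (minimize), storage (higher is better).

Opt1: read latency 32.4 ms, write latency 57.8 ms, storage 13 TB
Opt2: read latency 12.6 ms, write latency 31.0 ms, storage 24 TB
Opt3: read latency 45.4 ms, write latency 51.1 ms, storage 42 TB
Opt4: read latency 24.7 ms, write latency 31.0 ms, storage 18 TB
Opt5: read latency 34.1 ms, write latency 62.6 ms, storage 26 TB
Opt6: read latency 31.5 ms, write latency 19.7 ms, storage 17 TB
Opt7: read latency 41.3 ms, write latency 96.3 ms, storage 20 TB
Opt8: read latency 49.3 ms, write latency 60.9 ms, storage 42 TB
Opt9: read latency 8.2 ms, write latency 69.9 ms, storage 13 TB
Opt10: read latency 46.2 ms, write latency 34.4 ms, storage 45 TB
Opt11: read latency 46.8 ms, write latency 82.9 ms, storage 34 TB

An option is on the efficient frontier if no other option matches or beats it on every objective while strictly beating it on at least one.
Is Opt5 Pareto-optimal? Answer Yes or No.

Opt1: worse on storage (13 vs 26).
Opt2: worse on storage (24 vs 26).
Opt3: worse on read latency (45.4 vs 34.1).
Opt4: worse on storage (18 vs 26).
Opt6: worse on storage (17 vs 26).
Opt7: worse on read latency (41.3 vs 34.1).
Opt8: worse on read latency (49.3 vs 34.1).
Opt9: worse on write latency (69.9 vs 62.6).
Opt10: worse on read latency (46.2 vs 34.1).
Opt11: worse on read latency (46.8 vs 34.1).
No option is at least as good as Opt5 on every objective and strictly better on one.

Yes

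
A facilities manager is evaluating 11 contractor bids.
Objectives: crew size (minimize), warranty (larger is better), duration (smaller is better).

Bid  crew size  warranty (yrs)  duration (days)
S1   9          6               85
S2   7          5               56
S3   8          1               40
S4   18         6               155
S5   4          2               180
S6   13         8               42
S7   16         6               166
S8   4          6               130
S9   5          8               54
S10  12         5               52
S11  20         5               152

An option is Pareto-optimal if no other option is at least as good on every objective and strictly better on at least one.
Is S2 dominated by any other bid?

Yes

S9 vs S2: crew size 5≤7, warranty 8≥5, duration 54≤56 — S9 is at least as good on every objective and strictly better on at least one, so S9 dominates S2.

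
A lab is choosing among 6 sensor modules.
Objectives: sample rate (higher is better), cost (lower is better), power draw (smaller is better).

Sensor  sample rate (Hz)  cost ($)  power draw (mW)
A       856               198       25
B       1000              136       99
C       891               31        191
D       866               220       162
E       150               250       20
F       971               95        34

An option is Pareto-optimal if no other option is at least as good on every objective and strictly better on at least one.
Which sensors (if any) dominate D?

B, F

B: sample rate 1000≥866, cost 136≤220, power draw 99≤162 — dominates D.
F: sample rate 971≥866, cost 95≤220, power draw 34≤162 — dominates D.
Others (A, C, E) are each worse than D on at least one objective.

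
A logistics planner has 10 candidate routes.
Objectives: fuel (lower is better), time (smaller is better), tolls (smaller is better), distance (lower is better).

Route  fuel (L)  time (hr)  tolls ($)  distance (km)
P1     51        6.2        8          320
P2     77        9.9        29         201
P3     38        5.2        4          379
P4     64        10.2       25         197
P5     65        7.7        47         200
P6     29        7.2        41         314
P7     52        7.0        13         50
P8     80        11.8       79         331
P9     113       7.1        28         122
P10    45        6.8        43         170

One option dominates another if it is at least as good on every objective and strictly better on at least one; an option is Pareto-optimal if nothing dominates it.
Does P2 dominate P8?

Yes

P2 vs P8: fuel 77≤80, time 9.9≤11.8, tolls 29≤79, distance 201≤331 — P2 is at least as good on every objective with at least one strict improvement.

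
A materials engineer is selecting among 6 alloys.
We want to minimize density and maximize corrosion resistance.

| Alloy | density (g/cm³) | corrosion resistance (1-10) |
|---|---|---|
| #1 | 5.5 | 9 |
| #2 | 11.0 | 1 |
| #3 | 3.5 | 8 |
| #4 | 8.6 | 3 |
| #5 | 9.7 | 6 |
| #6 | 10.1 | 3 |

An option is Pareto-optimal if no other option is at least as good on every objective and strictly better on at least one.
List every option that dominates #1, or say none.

#2: worse on density (11.0 vs 5.5).
#3: worse on corrosion resistance (8 vs 9).
#4: worse on density (8.6 vs 5.5).
#5: worse on density (9.7 vs 5.5).
#6: worse on density (10.1 vs 5.5).
No option dominates #1.

none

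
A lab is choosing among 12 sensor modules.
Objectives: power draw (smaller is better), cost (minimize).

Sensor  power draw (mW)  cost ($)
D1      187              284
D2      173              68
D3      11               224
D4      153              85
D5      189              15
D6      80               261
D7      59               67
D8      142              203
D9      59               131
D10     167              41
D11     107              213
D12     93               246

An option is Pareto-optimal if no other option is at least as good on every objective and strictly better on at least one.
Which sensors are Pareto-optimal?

D3, D5, D7, D10

D1: dominated by D2 (power draw 173≤187, cost 68≤284).
D2: dominated by D7 (power draw 59≤173, cost 67≤68).
D3: not dominated (best power draw).
D4: dominated by D7 (power draw 59≤153, cost 67≤85).
D5: not dominated (best cost).
D6: dominated by D3 (power draw 11≤80, cost 224≤261).
D7: not dominated.
D8: dominated by D7 (power draw 59≤142, cost 67≤203).
D9: dominated by D7 (power draw 59≤59, cost 67≤131).
D10: not dominated.
D11: dominated by D7 (power draw 59≤107, cost 67≤213).
D12: dominated by D3 (power draw 11≤93, cost 224≤246).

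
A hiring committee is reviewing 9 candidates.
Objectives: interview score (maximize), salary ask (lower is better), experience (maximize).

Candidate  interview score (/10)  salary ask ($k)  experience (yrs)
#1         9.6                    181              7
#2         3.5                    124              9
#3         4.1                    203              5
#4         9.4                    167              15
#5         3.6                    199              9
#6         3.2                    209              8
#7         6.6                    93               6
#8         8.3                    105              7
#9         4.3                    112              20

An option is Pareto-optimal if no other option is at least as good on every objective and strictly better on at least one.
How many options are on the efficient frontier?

5

#1: not dominated (best interview score).
#2: dominated by #9 (interview score 4.3≥3.5, salary ask 112≤124, experience 20≥9).
#3: dominated by #1 (interview score 9.6≥4.1, salary ask 181≤203, experience 7≥5).
#4: not dominated.
#5: dominated by #4 (interview score 9.4≥3.6, salary ask 167≤199, experience 15≥9).
#6: dominated by #2 (interview score 3.5≥3.2, salary ask 124≤209, experience 9≥8).
#7: not dominated (best salary ask).
#8: not dominated.
#9: not dominated (best experience).
Pareto-optimal: #1, #4, #7, #8, #9 → 5.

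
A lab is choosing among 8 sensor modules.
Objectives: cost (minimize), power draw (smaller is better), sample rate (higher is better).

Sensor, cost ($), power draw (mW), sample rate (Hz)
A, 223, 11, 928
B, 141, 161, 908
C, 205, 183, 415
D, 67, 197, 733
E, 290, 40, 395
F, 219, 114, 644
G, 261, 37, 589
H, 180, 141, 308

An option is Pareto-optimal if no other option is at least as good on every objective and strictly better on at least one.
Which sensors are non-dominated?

A: not dominated (best power draw).
B: not dominated.
C: dominated by B (cost 141≤205, power draw 161≤183, sample rate 908≥415).
D: not dominated (best cost).
E: dominated by A (cost 223≤290, power draw 11≤40, sample rate 928≥395).
F: not dominated.
G: dominated by A (cost 223≤261, power draw 11≤37, sample rate 928≥589).
H: not dominated.

A, B, D, F, H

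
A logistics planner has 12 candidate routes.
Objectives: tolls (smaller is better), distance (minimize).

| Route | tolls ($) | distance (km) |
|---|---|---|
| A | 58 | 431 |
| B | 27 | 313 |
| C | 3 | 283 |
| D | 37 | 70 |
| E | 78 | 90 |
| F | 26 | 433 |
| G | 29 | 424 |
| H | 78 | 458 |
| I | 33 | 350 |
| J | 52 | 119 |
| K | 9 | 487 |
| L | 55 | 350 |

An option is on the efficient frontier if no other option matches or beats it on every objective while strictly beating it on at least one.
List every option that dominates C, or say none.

A: worse on tolls (58 vs 3).
B: worse on tolls (27 vs 3).
D: worse on tolls (37 vs 3).
E: worse on tolls (78 vs 3).
F: worse on tolls (26 vs 3).
G: worse on tolls (29 vs 3).
H: worse on tolls (78 vs 3).
I: worse on tolls (33 vs 3).
J: worse on tolls (52 vs 3).
K: worse on tolls (9 vs 3).
L: worse on tolls (55 vs 3).
No option dominates C.

none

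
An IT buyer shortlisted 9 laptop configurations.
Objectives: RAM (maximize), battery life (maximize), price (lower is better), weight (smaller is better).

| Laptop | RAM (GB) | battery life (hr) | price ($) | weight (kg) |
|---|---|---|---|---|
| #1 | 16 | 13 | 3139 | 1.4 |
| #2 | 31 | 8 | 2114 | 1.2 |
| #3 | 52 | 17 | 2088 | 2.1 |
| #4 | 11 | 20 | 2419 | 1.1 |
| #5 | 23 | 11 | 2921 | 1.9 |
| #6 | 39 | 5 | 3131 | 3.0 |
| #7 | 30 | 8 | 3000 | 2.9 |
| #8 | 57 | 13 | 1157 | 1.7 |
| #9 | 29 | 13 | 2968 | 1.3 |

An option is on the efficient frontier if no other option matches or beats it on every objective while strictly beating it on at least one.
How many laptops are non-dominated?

#1: dominated by #9 (RAM 29≥16, battery life 13≥13, price 2968≤3139, weight 1.3≤1.4).
#2: not dominated.
#3: not dominated.
#4: not dominated (best battery life).
#5: dominated by #8 (RAM 57≥23, battery life 13≥11, price 1157≤2921, weight 1.7≤1.9).
#6: dominated by #3 (RAM 52≥39, battery life 17≥5, price 2088≤3131, weight 2.1≤3.0).
#7: dominated by #2 (RAM 31≥30, battery life 8≥8, price 2114≤3000, weight 1.2≤2.9).
#8: not dominated (best RAM).
#9: not dominated.
Pareto-optimal: #2, #3, #4, #8, #9 → 5.

5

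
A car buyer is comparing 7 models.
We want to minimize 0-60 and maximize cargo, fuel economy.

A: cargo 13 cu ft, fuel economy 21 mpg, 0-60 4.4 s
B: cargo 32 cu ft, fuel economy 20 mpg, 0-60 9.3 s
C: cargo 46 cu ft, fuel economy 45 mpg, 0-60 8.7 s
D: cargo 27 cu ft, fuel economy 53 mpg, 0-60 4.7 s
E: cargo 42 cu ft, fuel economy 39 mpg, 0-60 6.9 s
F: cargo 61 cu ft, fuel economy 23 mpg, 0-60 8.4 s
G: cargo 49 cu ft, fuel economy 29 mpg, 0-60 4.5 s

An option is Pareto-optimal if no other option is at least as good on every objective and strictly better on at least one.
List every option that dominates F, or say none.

none

A: worse on cargo (13 vs 61).
B: worse on cargo (32 vs 61).
C: worse on cargo (46 vs 61).
D: worse on cargo (27 vs 61).
E: worse on cargo (42 vs 61).
G: worse on cargo (49 vs 61).
No option dominates F.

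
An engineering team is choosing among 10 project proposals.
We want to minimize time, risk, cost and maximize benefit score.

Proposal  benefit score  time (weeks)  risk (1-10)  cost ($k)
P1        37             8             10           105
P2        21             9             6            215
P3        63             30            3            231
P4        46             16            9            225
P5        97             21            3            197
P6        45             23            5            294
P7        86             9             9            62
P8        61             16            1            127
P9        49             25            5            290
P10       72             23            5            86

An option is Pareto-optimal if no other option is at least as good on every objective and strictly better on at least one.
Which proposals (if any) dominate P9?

P5: benefit score 97≥49, time 21≤25, risk 3≤5, cost 197≤290 — dominates P9.
P8: benefit score 61≥49, time 16≤25, risk 1≤5, cost 127≤290 — dominates P9.
P10: benefit score 72≥49, time 23≤25, risk 5≤5, cost 86≤290 — dominates P9.
Others (P1, P2, P3, P4, P6, P7) are each worse than P9 on at least one objective.

P5, P8, P10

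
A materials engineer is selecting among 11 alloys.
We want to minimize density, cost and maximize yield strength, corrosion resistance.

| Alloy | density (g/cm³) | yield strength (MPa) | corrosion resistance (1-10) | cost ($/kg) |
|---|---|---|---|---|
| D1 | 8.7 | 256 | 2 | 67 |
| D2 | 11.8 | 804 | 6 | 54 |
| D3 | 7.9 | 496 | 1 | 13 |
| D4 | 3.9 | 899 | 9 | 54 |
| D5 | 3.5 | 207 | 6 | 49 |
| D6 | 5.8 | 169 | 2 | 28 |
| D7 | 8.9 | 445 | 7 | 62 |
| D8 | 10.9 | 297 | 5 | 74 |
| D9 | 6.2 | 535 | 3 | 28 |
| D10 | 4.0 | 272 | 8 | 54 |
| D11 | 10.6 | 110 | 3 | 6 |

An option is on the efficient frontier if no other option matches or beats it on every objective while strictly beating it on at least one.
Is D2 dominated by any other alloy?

Yes

D4 vs D2: density 3.9≤11.8, yield strength 899≥804, corrosion resistance 9≥6, cost 54≤54 — D4 is at least as good on every objective and strictly better on at least one, so D4 dominates D2.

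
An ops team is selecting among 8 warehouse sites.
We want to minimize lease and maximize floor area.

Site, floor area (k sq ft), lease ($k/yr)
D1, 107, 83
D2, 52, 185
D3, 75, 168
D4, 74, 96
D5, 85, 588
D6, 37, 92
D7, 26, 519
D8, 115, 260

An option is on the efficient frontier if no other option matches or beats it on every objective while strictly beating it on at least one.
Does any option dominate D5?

D1 vs D5: floor area 107≥85, lease 83≤588 — D1 is at least as good on every objective and strictly better on at least one, so D1 dominates D5.

Yes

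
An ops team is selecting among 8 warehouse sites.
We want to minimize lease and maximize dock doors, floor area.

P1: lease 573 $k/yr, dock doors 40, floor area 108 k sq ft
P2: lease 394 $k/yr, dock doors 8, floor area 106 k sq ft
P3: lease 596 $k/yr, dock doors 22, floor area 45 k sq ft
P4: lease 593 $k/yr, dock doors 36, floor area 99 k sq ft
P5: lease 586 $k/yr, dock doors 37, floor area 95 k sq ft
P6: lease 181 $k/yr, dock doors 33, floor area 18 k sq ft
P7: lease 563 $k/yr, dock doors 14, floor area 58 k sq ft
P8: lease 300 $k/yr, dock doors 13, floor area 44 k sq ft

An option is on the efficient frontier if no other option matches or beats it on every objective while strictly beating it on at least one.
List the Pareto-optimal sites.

P1, P2, P6, P7, P8

P1: not dominated (best dock doors).
P2: not dominated.
P3: dominated by P1 (lease 573≤596, dock doors 40≥22, floor area 108≥45).
P4: dominated by P1 (lease 573≤593, dock doors 40≥36, floor area 108≥99).
P5: dominated by P1 (lease 573≤586, dock doors 40≥37, floor area 108≥95).
P6: not dominated (best lease).
P7: not dominated.
P8: not dominated.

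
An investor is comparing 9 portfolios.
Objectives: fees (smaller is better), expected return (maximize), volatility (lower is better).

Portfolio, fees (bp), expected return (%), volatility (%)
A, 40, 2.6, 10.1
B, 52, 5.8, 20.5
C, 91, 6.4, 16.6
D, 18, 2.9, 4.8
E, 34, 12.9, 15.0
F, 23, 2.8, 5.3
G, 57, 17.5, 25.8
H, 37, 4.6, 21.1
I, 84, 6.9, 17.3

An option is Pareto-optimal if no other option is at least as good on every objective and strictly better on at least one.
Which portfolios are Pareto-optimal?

D, E, G

A: dominated by D (fees 18≤40, expected return 2.9≥2.6, volatility 4.8≤10.1).
B: dominated by E (fees 34≤52, expected return 12.9≥5.8, volatility 15.0≤20.5).
C: dominated by E (fees 34≤91, expected return 12.9≥6.4, volatility 15.0≤16.6).
D: not dominated (best fees).
E: not dominated.
F: dominated by D (fees 18≤23, expected return 2.9≥2.8, volatility 4.8≤5.3).
G: not dominated (best expected return).
H: dominated by E (fees 34≤37, expected return 12.9≥4.6, volatility 15.0≤21.1).
I: dominated by E (fees 34≤84, expected return 12.9≥6.9, volatility 15.0≤17.3).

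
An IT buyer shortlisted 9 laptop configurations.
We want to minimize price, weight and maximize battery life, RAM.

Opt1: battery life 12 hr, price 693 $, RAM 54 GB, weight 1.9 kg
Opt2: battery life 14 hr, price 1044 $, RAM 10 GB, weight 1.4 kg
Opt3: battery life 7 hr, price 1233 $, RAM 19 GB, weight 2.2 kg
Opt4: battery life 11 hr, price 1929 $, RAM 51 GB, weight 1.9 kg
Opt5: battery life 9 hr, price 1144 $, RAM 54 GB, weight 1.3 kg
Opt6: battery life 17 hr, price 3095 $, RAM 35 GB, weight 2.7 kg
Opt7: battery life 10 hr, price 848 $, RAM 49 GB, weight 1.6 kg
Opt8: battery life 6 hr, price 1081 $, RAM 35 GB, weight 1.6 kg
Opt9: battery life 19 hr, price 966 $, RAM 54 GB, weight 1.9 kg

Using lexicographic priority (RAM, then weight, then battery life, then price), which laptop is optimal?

First maximize RAM: best is 54, kept {Opt1, Opt5, Opt9}.
Then minimize weight: best is 1.3, kept {Opt5}.

Opt5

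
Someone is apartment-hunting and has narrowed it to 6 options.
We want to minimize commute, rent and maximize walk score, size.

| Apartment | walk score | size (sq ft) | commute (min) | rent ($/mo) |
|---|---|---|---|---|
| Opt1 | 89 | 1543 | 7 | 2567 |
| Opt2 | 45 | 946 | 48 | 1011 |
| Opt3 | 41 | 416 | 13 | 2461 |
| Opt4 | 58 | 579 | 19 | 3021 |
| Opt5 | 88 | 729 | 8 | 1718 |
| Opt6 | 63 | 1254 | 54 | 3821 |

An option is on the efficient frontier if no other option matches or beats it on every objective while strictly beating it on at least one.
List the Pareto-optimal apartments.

Opt1: not dominated (best walk score).
Opt2: not dominated (best rent).
Opt3: dominated by Opt5 (walk score 88≥41, size 729≥416, commute 8≤13, rent 1718≤2461).
Opt4: dominated by Opt1 (walk score 89≥58, size 1543≥579, commute 7≤19, rent 2567≤3021).
Opt5: not dominated.
Opt6: dominated by Opt1 (walk score 89≥63, size 1543≥1254, commute 7≤54, rent 2567≤3821).

Opt1, Opt2, Opt5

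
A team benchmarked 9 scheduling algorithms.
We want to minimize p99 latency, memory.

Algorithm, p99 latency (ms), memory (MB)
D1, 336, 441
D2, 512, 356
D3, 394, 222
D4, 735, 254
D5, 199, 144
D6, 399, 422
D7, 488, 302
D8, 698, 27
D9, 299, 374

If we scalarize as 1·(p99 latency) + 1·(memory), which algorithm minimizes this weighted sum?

D5

D1: 1·336 + 1·441 = 777
D2: 1·512 + 1·356 = 868
D3: 1·394 + 1·222 = 616
D4: 1·735 + 1·254 = 989
D5: 1·199 + 1·144 = 343
D6: 1·399 + 1·422 = 821
D7: 1·488 + 1·302 = 790
D8: 1·698 + 1·27 = 725
D9: 1·299 + 1·374 = 673
Lowest: D5 at 343.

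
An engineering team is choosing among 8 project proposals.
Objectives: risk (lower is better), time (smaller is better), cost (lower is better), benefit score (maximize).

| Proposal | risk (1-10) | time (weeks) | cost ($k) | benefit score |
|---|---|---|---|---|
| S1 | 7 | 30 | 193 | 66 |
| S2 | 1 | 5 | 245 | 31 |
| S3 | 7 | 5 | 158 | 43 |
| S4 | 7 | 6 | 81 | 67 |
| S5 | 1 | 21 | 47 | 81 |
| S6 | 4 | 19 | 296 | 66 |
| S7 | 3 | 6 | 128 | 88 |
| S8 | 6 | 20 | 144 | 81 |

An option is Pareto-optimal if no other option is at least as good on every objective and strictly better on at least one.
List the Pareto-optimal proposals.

S2, S3, S4, S5, S7

S1: dominated by S4 (risk 7≤7, time 6≤30, cost 81≤193, benefit score 67≥66).
S2: not dominated.
S3: not dominated.
S4: not dominated.
S5: not dominated (best cost).
S6: dominated by S7 (risk 3≤4, time 6≤19, cost 128≤296, benefit score 88≥66).
S7: not dominated (best benefit score).
S8: dominated by S7 (risk 3≤6, time 6≤20, cost 128≤144, benefit score 88≥81).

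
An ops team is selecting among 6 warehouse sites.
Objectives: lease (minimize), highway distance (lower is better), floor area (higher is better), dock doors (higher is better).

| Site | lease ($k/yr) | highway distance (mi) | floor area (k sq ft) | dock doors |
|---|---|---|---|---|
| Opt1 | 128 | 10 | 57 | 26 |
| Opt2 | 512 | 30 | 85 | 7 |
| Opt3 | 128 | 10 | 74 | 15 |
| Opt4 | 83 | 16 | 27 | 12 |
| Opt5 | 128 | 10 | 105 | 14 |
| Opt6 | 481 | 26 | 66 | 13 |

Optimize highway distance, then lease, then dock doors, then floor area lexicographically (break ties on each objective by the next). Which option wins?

First minimize highway distance: best is 10, kept {Opt1, Opt3, Opt5}.
Then minimize lease: best is 128, kept {Opt1, Opt3, Opt5}.
Then maximize dock doors: best is 26, kept {Opt1}.

Opt1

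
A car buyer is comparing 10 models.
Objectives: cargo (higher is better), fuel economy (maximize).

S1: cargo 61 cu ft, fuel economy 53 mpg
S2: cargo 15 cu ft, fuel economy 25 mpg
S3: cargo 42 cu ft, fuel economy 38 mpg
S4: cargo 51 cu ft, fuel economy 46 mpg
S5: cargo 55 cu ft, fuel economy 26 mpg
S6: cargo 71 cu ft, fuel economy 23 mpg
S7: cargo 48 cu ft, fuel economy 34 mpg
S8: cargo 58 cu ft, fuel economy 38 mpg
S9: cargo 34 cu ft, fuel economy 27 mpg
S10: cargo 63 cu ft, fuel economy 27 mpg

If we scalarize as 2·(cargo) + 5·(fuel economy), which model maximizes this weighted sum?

S1

S1: 2·61 + 5·53 = 387
S2: 2·15 + 5·25 = 155
S3: 2·42 + 5·38 = 274
S4: 2·51 + 5·46 = 332
S5: 2·55 + 5·26 = 240
S6: 2·71 + 5·23 = 257
S7: 2·48 + 5·34 = 266
S8: 2·58 + 5·38 = 306
S9: 2·34 + 5·27 = 203
S10: 2·63 + 5·27 = 261
Highest: S1 at 387.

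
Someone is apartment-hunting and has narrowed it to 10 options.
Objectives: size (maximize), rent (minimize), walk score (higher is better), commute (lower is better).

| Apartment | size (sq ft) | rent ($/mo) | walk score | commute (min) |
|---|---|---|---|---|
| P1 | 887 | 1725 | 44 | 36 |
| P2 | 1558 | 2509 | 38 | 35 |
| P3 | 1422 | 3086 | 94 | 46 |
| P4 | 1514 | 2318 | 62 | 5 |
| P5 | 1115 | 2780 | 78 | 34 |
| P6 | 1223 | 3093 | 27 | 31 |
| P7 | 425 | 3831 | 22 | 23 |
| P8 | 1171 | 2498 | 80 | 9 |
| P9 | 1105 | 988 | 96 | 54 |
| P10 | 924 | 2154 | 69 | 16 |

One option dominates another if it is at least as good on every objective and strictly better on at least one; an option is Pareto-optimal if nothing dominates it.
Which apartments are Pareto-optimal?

P1, P2, P3, P4, P8, P9, P10

P1: not dominated.
P2: not dominated (best size).
P3: not dominated.
P4: not dominated (best commute).
P5: dominated by P8 (size 1171≥1115, rent 2498≤2780, walk score 80≥78, commute 9≤34).
P6: dominated by P4 (size 1514≥1223, rent 2318≤3093, walk score 62≥27, commute 5≤31).
P7: dominated by P4 (size 1514≥425, rent 2318≤3831, walk score 62≥22, commute 5≤23).
P8: not dominated.
P9: not dominated (best rent).
P10: not dominated.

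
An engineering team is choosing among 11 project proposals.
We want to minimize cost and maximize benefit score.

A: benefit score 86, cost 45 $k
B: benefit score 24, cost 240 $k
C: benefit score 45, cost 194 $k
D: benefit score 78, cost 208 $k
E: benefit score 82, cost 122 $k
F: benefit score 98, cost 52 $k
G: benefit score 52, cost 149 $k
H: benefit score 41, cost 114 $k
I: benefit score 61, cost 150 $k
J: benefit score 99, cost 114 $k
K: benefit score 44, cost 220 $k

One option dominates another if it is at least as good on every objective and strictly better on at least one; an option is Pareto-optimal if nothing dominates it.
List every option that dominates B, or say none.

A, C, D, E, F, G, H, I, J, K

A: benefit score 86≥24, cost 45≤240 — dominates B.
C: benefit score 45≥24, cost 194≤240 — dominates B.
D: benefit score 78≥24, cost 208≤240 — dominates B.
E: benefit score 82≥24, cost 122≤240 — dominates B.
F: benefit score 98≥24, cost 52≤240 — dominates B.
G: benefit score 52≥24, cost 149≤240 — dominates B.
H: benefit score 41≥24, cost 114≤240 — dominates B.
I: benefit score 61≥24, cost 150≤240 — dominates B.
J: benefit score 99≥24, cost 114≤240 — dominates B.
K: benefit score 44≥24, cost 220≤240 — dominates B.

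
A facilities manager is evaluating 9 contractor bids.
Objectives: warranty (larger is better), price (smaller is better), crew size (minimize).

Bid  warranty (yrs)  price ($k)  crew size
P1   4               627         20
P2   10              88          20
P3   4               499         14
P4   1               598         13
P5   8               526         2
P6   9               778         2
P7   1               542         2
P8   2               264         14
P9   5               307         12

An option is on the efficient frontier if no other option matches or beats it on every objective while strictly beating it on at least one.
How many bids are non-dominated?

P1: dominated by P2 (warranty 10≥4, price 88≤627, crew size 20≤20).
P2: not dominated (best warranty).
P3: dominated by P9 (warranty 5≥4, price 307≤499, crew size 12≤14).
P4: dominated by P5 (warranty 8≥1, price 526≤598, crew size 2≤13).
P5: not dominated.
P6: not dominated.
P7: dominated by P5 (warranty 8≥1, price 526≤542, crew size 2≤2).
P8: not dominated.
P9: not dominated.
Pareto-optimal: P2, P5, P6, P8, P9 → 5.

5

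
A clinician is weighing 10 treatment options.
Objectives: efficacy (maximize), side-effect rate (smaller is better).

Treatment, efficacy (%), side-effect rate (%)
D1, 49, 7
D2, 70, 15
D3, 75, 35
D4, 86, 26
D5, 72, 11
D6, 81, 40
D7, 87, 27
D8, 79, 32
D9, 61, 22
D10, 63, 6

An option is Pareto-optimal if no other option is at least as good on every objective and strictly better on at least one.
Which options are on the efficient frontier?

D1: dominated by D10 (efficacy 63≥49, side-effect rate 6≤7).
D2: dominated by D5 (efficacy 72≥70, side-effect rate 11≤15).
D3: dominated by D4 (efficacy 86≥75, side-effect rate 26≤35).
D4: not dominated.
D5: not dominated.
D6: dominated by D4 (efficacy 86≥81, side-effect rate 26≤40).
D7: not dominated (best efficacy).
D8: dominated by D4 (efficacy 86≥79, side-effect rate 26≤32).
D9: dominated by D2 (efficacy 70≥61, side-effect rate 15≤22).
D10: not dominated (best side-effect rate).

D4, D5, D7, D10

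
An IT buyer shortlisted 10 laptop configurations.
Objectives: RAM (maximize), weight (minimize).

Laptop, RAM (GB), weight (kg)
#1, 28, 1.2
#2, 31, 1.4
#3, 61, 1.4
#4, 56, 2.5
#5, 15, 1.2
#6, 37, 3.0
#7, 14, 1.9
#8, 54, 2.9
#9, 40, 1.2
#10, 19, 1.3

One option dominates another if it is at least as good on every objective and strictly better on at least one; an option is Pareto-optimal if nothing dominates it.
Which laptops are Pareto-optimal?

#1: dominated by #9 (RAM 40≥28, weight 1.2≤1.2).
#2: dominated by #3 (RAM 61≥31, weight 1.4≤1.4).
#3: not dominated (best RAM).
#4: dominated by #3 (RAM 61≥56, weight 1.4≤2.5).
#5: dominated by #1 (RAM 28≥15, weight 1.2≤1.2).
#6: dominated by #3 (RAM 61≥37, weight 1.4≤3.0).
#7: dominated by #1 (RAM 28≥14, weight 1.2≤1.9).
#8: dominated by #3 (RAM 61≥54, weight 1.4≤2.9).
#9: not dominated.
#10: dominated by #1 (RAM 28≥19, weight 1.2≤1.3).

#3, #9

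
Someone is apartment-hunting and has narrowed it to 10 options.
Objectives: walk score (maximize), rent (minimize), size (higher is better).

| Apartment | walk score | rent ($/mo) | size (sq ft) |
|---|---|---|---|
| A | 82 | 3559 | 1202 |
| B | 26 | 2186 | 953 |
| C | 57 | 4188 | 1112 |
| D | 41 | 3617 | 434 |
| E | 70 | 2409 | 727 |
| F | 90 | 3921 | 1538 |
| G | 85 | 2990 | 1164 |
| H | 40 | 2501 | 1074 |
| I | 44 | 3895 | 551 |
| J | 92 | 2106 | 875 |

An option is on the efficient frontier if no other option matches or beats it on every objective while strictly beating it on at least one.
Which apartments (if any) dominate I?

A, E, G, J

A: walk score 82≥44, rent 3559≤3895, size 1202≥551 — dominates I.
E: walk score 70≥44, rent 2409≤3895, size 727≥551 — dominates I.
G: walk score 85≥44, rent 2990≤3895, size 1164≥551 — dominates I.
J: walk score 92≥44, rent 2106≤3895, size 875≥551 — dominates I.
Others (B, C, D, F, H) are each worse than I on at least one objective.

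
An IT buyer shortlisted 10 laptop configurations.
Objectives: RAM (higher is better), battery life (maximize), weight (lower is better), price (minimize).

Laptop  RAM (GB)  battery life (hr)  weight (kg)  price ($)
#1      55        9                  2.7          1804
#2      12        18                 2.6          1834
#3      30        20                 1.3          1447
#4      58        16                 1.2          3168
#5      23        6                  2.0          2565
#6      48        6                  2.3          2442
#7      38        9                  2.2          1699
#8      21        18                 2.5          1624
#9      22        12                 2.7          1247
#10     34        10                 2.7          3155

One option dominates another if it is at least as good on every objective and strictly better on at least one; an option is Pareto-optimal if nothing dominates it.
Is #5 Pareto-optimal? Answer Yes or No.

No

#3 vs #5: RAM 30≥23, battery life 20≥6, weight 1.3≤2.0, price 1447≤2565 — #3 is at least as good on every objective and strictly better on at least one, so #3 dominates #5.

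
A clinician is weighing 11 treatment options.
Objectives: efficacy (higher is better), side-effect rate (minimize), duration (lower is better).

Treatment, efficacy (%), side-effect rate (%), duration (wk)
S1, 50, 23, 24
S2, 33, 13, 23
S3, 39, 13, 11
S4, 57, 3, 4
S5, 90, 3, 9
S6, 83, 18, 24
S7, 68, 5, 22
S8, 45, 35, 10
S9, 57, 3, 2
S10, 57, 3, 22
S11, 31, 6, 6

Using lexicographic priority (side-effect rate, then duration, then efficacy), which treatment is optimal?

S9

First minimize side-effect rate: best is 3, kept {S4, S5, S9, S10}.
Then minimize duration: best is 2, kept {S9}.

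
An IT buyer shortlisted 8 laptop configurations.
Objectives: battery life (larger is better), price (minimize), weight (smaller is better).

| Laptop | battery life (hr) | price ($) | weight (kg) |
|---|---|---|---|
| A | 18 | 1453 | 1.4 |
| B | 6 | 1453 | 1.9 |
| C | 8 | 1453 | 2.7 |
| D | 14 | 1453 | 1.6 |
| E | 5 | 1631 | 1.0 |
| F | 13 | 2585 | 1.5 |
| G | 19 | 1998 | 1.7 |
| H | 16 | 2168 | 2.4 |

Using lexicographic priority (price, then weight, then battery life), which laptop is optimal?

A

First minimize price: best is 1453, kept {A, B, C, D}.
Then minimize weight: best is 1.4, kept {A}.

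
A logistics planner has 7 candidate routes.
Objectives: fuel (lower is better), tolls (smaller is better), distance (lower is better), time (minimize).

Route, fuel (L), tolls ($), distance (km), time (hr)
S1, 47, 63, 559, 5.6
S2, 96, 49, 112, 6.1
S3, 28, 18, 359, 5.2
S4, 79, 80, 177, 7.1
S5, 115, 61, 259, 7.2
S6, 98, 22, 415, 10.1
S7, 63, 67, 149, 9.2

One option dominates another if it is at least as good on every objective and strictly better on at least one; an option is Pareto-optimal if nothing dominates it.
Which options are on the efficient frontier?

S2, S3, S4, S7

S1: dominated by S3 (fuel 28≤47, tolls 18≤63, distance 359≤559, time 5.2≤5.6).
S2: not dominated (best distance).
S3: not dominated (best fuel).
S4: not dominated.
S5: dominated by S2 (fuel 96≤115, tolls 49≤61, distance 112≤259, time 6.1≤7.2).
S6: dominated by S3 (fuel 28≤98, tolls 18≤22, distance 359≤415, time 5.2≤10.1).
S7: not dominated.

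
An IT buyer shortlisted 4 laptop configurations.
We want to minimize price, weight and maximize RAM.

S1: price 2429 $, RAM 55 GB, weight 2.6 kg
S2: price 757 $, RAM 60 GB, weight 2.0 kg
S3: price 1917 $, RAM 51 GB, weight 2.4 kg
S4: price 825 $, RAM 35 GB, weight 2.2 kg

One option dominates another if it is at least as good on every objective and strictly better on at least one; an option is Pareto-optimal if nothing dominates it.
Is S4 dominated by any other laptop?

S2 vs S4: price 757≤825, RAM 60≥35, weight 2.0≤2.2 — S2 is at least as good on every objective and strictly better on at least one, so S2 dominates S4.

Yes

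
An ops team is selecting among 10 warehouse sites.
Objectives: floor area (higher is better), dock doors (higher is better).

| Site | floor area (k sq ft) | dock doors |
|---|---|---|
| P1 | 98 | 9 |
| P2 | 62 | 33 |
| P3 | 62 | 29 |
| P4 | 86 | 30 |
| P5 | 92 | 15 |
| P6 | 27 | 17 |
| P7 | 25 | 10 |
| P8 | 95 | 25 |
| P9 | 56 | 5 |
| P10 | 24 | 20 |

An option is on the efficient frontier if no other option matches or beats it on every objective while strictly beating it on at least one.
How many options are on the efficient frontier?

4

P1: not dominated (best floor area).
P2: not dominated (best dock doors).
P3: dominated by P2 (floor area 62≥62, dock doors 33≥29).
P4: not dominated.
P5: dominated by P8 (floor area 95≥92, dock doors 25≥15).
P6: dominated by P2 (floor area 62≥27, dock doors 33≥17).
P7: dominated by P2 (floor area 62≥25, dock doors 33≥10).
P8: not dominated.
P9: dominated by P1 (floor area 98≥56, dock doors 9≥5).
P10: dominated by P2 (floor area 62≥24, dock doors 33≥20).
Pareto-optimal: P1, P2, P4, P8 → 4.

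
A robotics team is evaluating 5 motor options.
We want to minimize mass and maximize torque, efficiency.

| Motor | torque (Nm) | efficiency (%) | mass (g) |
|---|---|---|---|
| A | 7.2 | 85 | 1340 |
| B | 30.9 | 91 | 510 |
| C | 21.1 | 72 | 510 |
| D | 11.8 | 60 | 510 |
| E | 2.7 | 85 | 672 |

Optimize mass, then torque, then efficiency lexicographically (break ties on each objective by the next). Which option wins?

B

First minimize mass: best is 510, kept {B, C, D}.
Then maximize torque: best is 30.9, kept {B}.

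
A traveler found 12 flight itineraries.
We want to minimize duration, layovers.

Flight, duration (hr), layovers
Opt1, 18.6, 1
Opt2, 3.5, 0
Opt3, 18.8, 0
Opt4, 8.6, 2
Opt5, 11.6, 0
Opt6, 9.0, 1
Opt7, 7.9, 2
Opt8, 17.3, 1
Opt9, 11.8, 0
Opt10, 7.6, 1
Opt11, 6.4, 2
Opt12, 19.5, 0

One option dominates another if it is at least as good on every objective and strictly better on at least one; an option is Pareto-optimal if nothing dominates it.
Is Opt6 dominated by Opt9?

No

Opt9 vs Opt6: Opt9 is worse on duration (11.8 vs 9.0), so it does not dominate Opt6.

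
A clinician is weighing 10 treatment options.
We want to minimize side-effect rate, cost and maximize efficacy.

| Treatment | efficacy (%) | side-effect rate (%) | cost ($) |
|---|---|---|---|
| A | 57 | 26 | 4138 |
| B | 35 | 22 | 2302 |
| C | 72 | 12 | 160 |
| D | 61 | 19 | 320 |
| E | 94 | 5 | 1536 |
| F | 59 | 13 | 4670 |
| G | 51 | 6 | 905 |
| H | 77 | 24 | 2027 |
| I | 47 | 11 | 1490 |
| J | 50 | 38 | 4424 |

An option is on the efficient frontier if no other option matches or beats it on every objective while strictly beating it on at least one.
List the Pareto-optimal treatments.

C, E, G

A: dominated by C (efficacy 72≥57, side-effect rate 12≤26, cost 160≤4138).
B: dominated by C (efficacy 72≥35, side-effect rate 12≤22, cost 160≤2302).
C: not dominated (best cost).
D: dominated by C (efficacy 72≥61, side-effect rate 12≤19, cost 160≤320).
E: not dominated (best efficacy).
F: dominated by C (efficacy 72≥59, side-effect rate 12≤13, cost 160≤4670).
G: not dominated.
H: dominated by E (efficacy 94≥77, side-effect rate 5≤24, cost 1536≤2027).
I: dominated by G (efficacy 51≥47, side-effect rate 6≤11, cost 905≤1490).
J: dominated by A (efficacy 57≥50, side-effect rate 26≤38, cost 4138≤4424).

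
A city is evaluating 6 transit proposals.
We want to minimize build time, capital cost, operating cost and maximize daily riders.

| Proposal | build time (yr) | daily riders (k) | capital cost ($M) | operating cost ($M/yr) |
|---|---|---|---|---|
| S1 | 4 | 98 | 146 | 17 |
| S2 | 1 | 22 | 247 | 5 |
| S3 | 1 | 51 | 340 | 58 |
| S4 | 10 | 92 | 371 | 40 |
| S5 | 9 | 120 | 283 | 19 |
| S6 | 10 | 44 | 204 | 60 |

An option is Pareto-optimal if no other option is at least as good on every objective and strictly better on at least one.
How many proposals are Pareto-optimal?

4

S1: not dominated (best capital cost).
S2: not dominated (best operating cost).
S3: not dominated.
S4: dominated by S1 (build time 4≤10, daily riders 98≥92, capital cost 146≤371, operating cost 17≤40).
S5: not dominated (best daily riders).
S6: dominated by S1 (build time 4≤10, daily riders 98≥44, capital cost 146≤204, operating cost 17≤60).
Pareto-optimal: S1, S2, S3, S5 → 4.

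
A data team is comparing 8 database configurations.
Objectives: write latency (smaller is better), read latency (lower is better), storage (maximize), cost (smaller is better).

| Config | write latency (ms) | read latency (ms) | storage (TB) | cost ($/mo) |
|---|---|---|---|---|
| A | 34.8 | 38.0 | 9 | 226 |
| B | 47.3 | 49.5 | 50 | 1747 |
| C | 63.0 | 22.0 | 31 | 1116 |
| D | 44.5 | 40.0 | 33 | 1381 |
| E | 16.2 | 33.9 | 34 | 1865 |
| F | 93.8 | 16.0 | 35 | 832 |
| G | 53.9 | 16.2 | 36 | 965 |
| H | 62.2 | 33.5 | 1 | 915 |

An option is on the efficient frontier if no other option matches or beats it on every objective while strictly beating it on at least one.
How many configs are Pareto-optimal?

A: not dominated (best cost).
B: not dominated (best storage).
C: dominated by G (write latency 53.9≤63.0, read latency 16.2≤22.0, storage 36≥31, cost 965≤1116).
D: not dominated.
E: not dominated (best write latency).
F: not dominated (best read latency).
G: not dominated.
H: not dominated.
Pareto-optimal: A, B, D, E, F, G, H → 7.

7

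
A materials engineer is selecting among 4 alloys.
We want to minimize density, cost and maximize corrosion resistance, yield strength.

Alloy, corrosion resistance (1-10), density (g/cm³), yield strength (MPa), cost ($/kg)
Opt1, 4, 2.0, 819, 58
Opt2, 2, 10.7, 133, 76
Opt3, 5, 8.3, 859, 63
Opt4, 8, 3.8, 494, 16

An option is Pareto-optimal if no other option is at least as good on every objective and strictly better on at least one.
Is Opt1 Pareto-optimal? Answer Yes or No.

Opt2: worse on corrosion resistance (2 vs 4).
Opt3: worse on density (8.3 vs 2.0).
Opt4: worse on density (3.8 vs 2.0).
No option is at least as good as Opt1 on every objective and strictly better on one.

Yes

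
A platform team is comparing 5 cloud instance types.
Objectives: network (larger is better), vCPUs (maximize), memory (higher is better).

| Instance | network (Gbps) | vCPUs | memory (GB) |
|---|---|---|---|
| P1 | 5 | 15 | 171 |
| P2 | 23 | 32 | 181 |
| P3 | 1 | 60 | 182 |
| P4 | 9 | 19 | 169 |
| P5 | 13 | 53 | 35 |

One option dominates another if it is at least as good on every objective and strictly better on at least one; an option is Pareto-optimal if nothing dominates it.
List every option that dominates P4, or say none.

P2: network 23≥9, vCPUs 32≥19, memory 181≥169 — dominates P4.
Others (P1, P3, P5) are each worse than P4 on at least one objective.

P2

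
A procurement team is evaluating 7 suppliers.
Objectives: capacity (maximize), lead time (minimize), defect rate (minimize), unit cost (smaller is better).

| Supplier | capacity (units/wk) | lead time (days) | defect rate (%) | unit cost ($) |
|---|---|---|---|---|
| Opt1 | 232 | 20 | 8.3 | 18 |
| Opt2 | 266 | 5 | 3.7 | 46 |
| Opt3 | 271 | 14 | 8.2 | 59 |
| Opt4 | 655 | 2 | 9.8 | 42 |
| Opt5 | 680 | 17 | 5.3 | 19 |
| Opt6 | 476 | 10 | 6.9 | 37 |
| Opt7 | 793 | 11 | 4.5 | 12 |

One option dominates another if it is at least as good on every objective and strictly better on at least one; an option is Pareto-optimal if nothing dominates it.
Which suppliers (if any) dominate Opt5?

Opt7: capacity 793≥680, lead time 11≤17, defect rate 4.5≤5.3, unit cost 12≤19 — dominates Opt5.
Others (Opt1, Opt2, Opt3, Opt4, Opt6) are each worse than Opt5 on at least one objective.

Opt7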